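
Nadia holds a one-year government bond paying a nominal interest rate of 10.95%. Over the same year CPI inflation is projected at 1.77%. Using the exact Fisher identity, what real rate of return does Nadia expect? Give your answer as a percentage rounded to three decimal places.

9.020%

By the Fisher identity, 1 + r = (1 + i)/(1 + π).
1 + r = 1.10950 / 1.01770 = 1.090203
r = 1.090203 − 1 = 9.0203%, i.e. 9.020%.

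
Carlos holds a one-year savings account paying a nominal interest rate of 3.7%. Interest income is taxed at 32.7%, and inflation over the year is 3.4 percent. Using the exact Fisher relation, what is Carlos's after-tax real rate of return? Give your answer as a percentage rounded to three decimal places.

-0.880%

After-tax nominal return = 3.7% × (1 − 0.327) = 2.4901%.
1 + r = 1.024901 / 1.03400 = 0.991200
After-tax real rate = 0.991200 − 1 → -0.880%.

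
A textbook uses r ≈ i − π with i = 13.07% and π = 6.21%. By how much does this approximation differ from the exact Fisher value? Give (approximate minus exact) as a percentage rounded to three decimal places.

Approximate: r ≈ 13.070% − 6.210% = 6.8600%
Exact: (1 + 0.1307)/(1 + 0.0621) − 1 = 6.4589%
Error = 6.8600% − 6.4589% = 0.4011% → 0.401%.

0.401%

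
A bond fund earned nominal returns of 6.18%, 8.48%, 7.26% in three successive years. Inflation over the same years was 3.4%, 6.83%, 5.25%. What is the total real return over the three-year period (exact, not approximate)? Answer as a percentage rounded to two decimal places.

Nominal growth factor = 1.0618 × 1.0848 × 1.0726 = 1.235464
Price-level growth factor = 1.0340 × 1.0683 × 1.0525 = 1.162615
Real growth factor = 1.235464 / 1.162615 = 1.062660
Total real return = 1.062660 − 1 → 6.27%.

6.27%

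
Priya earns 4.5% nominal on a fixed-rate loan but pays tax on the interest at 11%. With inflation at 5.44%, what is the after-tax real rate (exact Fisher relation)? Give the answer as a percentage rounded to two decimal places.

-1.36%

After-tax nominal return = 4.5% × (1 − 0.11) = 4.0050%.
1 + r = 1.04005 / 1.05440 = 0.986390
After-tax real rate = 0.986390 − 1 → -1.36%.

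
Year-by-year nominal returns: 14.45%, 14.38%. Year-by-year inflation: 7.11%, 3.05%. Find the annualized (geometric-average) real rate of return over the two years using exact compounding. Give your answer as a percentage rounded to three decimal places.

Nominal growth factor = 1.1445 × 1.1438 = 1.30907910
Price-level growth factor = 1.0711 × 1.0305 = 1.10376855
Real growth factor = 1.30907910 / 1.10376855 = 1.18600870
Annualized real rate = 1.18600870^(1/2) − 1 = 8.9040% → 8.904%.

8.904%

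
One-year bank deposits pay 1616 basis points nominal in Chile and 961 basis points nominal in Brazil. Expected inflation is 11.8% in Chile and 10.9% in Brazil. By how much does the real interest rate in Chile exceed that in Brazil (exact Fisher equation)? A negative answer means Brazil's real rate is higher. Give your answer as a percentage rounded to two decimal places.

5.06%

Chile: (1 + 0.1616)/(1 + 0.1180) − 1 = 3.8998%
Brazil: (1 + 0.0961)/(1 + 0.1090) − 1 = -1.1632%
Differential = 3.8998% − (-1.1632%) = 5.0630% → 5.06%.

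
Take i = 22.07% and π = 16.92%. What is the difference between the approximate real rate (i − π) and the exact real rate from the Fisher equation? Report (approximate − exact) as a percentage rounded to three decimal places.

0.745%

Approximate: r ≈ 22.070% − 16.920% = 5.1500%
Exact: (1 + 0.2207)/(1 + 0.1692) − 1 = 4.4047%
Error = 5.1500% − 4.4047% = 0.7453% → 0.745%.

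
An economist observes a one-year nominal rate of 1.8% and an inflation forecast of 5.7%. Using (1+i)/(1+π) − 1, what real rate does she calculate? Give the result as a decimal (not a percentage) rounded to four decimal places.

-0.0369

1 + r = 1.01800 / 1.05700 = 0.963103
r = 0.963103 − 1 = -3.6897%, i.e. -0.0369.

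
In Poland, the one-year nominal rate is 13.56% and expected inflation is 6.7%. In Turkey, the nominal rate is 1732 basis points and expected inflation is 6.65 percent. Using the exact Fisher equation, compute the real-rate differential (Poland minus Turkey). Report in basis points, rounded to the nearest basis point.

-358 basis points

Poland: (1 + 0.1356)/(1 + 0.0670) − 1 = 6.4292%
Turkey: (1 + 0.1732)/(1 + 0.0665) − 1 = 10.0047%
Differential = 6.4292% − 10.0047% = -3.5754% → -358 basis points.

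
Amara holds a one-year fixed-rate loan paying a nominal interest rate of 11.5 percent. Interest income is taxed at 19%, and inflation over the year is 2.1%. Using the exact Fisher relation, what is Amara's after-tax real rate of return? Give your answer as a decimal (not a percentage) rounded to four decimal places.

0.0707

After-tax nominal return = 11.5% × (1 − 0.19) = 9.3150%.
1 + r = 1.09315 / 1.02100 = 1.070666
After-tax real rate = 1.070666 − 1 → 0.0707.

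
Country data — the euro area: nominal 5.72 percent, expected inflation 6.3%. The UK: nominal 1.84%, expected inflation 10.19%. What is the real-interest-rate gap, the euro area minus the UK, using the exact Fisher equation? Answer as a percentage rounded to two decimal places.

7.03%

The euro area: (1 + 0.0572)/(1 + 0.0630) − 1 = -0.5456%
The UK: (1 + 0.0184)/(1 + 0.1019) − 1 = -7.5778%
Differential = -0.5456% − (-7.5778%) = 7.0322% → 7.03%.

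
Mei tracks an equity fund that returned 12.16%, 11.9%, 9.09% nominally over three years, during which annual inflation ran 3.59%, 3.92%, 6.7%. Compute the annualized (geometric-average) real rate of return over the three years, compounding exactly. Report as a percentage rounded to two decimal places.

6.03%

Compound the nominal returns: 1.1216 × 1.1190 × 1.0909 = 1.36915630.
Compound inflation: 1.0359 × 1.0392 × 1.0670 = 1.14863327.
Deflate: 1.36915630 / 1.14863327 = 1.19198733.
Annualized real rate = 1.19198733^(1/3) − 1 = 6.0288% → 6.03%.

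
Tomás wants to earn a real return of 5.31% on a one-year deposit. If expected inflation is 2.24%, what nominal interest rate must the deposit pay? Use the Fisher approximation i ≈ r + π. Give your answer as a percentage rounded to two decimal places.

i ≈ r + π = 5.31% + 2.24% = 7.55%.

7.55%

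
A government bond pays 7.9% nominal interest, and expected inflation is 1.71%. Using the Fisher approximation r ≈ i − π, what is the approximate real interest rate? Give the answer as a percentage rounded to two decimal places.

6.19%

r ≈ i − π = 7.9% − 1.71% = 6.19%.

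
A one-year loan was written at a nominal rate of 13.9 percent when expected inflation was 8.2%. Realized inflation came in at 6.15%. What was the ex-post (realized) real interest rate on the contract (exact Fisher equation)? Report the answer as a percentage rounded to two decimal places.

Ex-post: (1 + 0.1390)/(1 + 0.0615) − 1 = 7.3010%
So the realized real rate is 7.30%.

7.30%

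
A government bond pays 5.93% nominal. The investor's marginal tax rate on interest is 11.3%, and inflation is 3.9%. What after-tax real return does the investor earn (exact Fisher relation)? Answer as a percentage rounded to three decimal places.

After-tax nominal return = 5.93% × (1 − 0.113) = 5.25991%.
1 + r = 1.0525991 / 1.03900 = 1.013089
After-tax real rate = 1.013089 − 1 → 1.309%.

1.309%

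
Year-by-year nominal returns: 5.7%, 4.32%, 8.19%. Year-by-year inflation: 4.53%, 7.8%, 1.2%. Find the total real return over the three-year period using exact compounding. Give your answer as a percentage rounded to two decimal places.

4.61%

Compound the nominal returns: 1.0570 × 1.0432 × 1.0819 = 1.192970.
Compound inflation: 1.0453 × 1.0780 × 1.0120 = 1.140355.
Deflate: 1.192970 / 1.140355 = 1.046139.
Total real return = 1.046139 − 1 → 4.61%.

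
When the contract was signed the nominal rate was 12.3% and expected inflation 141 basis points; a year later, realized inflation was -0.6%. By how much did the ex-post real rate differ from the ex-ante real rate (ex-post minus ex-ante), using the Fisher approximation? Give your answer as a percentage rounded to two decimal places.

2.01%

Ex-ante: 12.3% − 1.41% = 10.890%
Ex-post: 12.3% − (-0.6%) = 12.900%
Difference (ex-post − ex-ante) = 2.0100% → 2.01%.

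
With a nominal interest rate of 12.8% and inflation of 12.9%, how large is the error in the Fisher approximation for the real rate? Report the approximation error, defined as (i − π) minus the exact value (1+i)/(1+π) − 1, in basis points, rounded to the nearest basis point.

-1 basis points

Approximate: r ≈ 12.800% − 12.900% = -0.1000%
Exact: (1 + 0.1280)/(1 + 0.1290) − 1 = -0.0886%
Error = -0.1000% − (-0.0886%) = -0.0114% → -1 basis points.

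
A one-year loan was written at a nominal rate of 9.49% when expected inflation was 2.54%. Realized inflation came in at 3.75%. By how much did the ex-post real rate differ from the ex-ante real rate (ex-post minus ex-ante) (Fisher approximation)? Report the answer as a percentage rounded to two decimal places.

-1.21%

Ex-ante: 9.49% − 2.54% = 6.950%
Ex-post: 9.49% − 3.75% = 5.740%
Difference (ex-post − ex-ante) = -1.2100% → -1.21%.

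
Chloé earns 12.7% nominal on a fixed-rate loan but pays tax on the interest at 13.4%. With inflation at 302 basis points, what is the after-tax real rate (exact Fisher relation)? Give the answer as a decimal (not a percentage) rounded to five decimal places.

After-tax nominal return = 12.7% × (1 − 0.134) = 10.9982%.
1 + r = 1.109982 / 1.03020 = 1.077443
After-tax real rate = 1.077443 − 1 → 0.07744.

0.07744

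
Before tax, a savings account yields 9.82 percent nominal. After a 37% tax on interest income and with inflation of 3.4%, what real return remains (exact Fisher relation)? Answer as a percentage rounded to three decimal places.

2.695%

After-tax nominal return = 9.82% × (1 − 0.37) = 6.1866%.
1 + r = 1.061866 / 1.03400 = 1.026950
After-tax real rate = 1.026950 − 1 → 2.695%.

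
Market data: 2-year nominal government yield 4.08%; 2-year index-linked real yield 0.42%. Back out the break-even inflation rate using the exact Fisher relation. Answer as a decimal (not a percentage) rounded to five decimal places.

(1 + π) = (1 + i)/(1 + r) = 1.04080 / 1.00420 = 1.036447
Break-even inflation = 1.036447 − 1 → 0.03645.

0.03645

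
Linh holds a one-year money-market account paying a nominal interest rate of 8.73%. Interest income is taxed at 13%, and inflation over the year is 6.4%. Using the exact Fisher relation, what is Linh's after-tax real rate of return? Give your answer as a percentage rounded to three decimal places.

1.123%

After-tax nominal return = 8.73% × (1 − 0.13) = 7.5951%.
1 + r = 1.075951 / 1.06400 = 1.011232
After-tax real rate = 1.011232 − 1 → 1.123%.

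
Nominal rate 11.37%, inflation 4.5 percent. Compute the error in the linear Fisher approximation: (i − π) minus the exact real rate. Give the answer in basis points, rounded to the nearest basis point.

30 basis points

Approximate: r ≈ 11.370% − 4.500% = 6.8700%
Exact: (1 + 0.1137)/(1 + 0.0450) − 1 = 6.5742%
Error = 6.8700% − 6.5742% = 0.2958% → 30 basis points.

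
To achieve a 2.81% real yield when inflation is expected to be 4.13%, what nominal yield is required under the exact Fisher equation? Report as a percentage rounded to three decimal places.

7.056%

(1 + i) = (1 + r)(1 + π) = 1.02810 × 1.04130 = 1.07056053
i = 1.07056053 − 1, so the required nominal rate is 7.056%.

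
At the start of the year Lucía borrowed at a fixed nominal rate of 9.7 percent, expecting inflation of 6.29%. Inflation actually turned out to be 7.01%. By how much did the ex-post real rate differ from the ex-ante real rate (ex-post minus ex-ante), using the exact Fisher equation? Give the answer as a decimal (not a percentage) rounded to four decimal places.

Ex-ante: (1 + 0.0970)/(1 + 0.0629) − 1 = 3.2082%
Ex-post: (1 + 0.0970)/(1 + 0.0701) − 1 = 2.5138%
Difference (ex-post − ex-ante) = -0.6944% → -0.0069.

-0.0069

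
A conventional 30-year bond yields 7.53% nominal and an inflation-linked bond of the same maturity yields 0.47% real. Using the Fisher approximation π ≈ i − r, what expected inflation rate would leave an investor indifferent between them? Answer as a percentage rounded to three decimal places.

π ≈ i − r = 7.53% − 0.47% → 7.060%.

7.060%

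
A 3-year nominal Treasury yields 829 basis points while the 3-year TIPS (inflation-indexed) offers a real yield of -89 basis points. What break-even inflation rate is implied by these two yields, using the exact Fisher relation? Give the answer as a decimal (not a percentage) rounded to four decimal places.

(1 + π) = (1 + i)/(1 + r) = 1.08290 / 0.99110 = 1.092624
Break-even inflation = 1.092624 − 1 → 0.0926.

0.0926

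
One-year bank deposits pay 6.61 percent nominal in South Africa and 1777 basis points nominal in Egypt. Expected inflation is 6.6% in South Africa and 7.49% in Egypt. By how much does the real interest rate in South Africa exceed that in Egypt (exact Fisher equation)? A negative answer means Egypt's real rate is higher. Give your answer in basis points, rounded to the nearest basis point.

-955 basis points

South Africa: (1 + 0.0661)/(1 + 0.0660) − 1 = 0.0094%
Egypt: (1 + 0.1777)/(1 + 0.0749) − 1 = 9.5637%
Differential = 0.0094% − 9.5637% = -9.5543% → -955 basis points.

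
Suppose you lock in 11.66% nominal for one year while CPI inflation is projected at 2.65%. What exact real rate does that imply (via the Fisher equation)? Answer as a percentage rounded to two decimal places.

1 + r = 1.11660 / 1.02650 = 1.087774
r = 1.087774 − 1 = 8.7774%, i.e. 8.78%.

8.78%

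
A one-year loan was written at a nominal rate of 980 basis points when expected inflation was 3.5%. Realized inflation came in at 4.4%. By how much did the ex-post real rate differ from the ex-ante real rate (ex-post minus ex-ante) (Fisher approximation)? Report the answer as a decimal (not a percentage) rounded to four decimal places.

Ex-ante: 9.8% − 3.5% = 6.300%
Ex-post: 9.8% − 4.4% = 5.400%
Difference (ex-post − ex-ante) = -0.9000% → -0.0090.

-0.0090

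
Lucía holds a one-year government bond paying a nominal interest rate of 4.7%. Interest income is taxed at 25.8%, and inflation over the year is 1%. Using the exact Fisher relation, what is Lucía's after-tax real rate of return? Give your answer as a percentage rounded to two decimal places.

2.46%

After-tax nominal return = 4.7% × (1 − 0.258) = 3.4874%.
1 + r = 1.034874 / 1.01000 = 1.024628
After-tax real rate = 1.024628 − 1 → 2.46%.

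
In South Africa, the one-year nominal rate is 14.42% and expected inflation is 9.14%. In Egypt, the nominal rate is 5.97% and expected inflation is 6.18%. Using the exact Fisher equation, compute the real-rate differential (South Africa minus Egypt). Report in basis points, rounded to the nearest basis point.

South Africa: (1 + 0.1442)/(1 + 0.0914) − 1 = 4.8378%
Egypt: (1 + 0.0597)/(1 + 0.0618) − 1 = -0.1978%
Differential = 4.8378% − (-0.1978%) = 5.0356% → 504 basis points.

504 basis points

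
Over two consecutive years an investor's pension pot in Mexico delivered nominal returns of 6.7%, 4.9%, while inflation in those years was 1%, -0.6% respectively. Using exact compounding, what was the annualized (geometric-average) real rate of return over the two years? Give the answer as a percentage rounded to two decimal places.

5.59%

Compound the nominal returns: 1.0670 × 1.0490 = 1.11928300.
Compound inflation: 1.0100 × 0.9940 = 1.00394000.
Deflate: 1.11928300 / 1.00394000 = 1.11489033.
Annualized real rate = 1.11489033^(1/2) − 1 = 5.5884% → 5.59%.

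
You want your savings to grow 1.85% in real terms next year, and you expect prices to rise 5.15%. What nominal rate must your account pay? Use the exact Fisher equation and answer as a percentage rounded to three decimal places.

(1 + i) = (1 + r)(1 + π) = 1.01850 × 1.05150 = 1.07095275
i = 1.07095275 − 1, so the required nominal rate is 7.095%.

7.095%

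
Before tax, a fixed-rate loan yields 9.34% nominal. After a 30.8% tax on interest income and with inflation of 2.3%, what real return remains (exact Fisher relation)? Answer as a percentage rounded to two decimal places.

After-tax nominal return = 9.34% × (1 − 0.308) = 6.46328%.
1 + r = 1.0646328 / 1.02300 = 1.040697
After-tax real rate = 1.040697 − 1 → 4.07%.

4.07%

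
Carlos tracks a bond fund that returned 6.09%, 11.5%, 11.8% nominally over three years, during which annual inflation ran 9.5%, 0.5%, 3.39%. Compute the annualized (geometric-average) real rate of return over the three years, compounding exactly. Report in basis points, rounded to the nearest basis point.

Compound the nominal returns: 1.0609 × 1.1150 × 1.1180 = 1.32248611.
Compound inflation: 1.0950 × 1.0050 × 1.0339 = 1.13778110.
Deflate: 1.32248611 / 1.13778110 = 1.16233791.
Annualized real rate = 1.16233791^(1/3) − 1 = 5.1423% → 514 basis points.

514 basis points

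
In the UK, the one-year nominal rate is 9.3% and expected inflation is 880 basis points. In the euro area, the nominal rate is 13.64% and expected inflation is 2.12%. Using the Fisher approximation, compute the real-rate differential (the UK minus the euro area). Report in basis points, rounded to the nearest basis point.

The UK: 9.3% − 8.8% = 0.500%
The euro area: 13.64% − 2.12% = 11.520%
Differential = -11.020% → -1102 basis points.

-1102 basis points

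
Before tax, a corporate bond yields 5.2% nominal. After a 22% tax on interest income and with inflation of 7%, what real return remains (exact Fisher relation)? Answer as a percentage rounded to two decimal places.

After-tax nominal return = 5.2% × (1 − 0.22) = 4.0560%.
1 + r = 1.04056 / 1.07000 = 0.972486
After-tax real rate = 0.972486 − 1 → -2.75%.

-2.75%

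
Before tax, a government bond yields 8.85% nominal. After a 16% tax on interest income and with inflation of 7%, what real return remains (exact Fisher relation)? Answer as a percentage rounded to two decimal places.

After-tax nominal return = 8.85% × (1 − 0.16) = 7.4340%.
1 + r = 1.07434 / 1.07000 = 1.004056
After-tax real rate = 1.004056 − 1 → 0.41%.

0.41%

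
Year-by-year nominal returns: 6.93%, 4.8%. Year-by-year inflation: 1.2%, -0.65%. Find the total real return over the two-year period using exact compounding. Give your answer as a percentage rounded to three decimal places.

Nominal growth factor = 1.0693 × 1.0480 = 1.120626
Price-level growth factor = 1.0120 × 0.9935 = 1.005422
Real growth factor = 1.120626 / 1.005422 = 1.114583
Total real return = 1.114583 − 1 → 11.458%.

11.458%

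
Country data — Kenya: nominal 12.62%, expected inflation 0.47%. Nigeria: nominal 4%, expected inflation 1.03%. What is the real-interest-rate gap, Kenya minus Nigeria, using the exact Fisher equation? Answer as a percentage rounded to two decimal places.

Kenya: (1 + 0.1262)/(1 + 0.0047) − 1 = 12.0932%
Nigeria: (1 + 0.0400)/(1 + 0.0103) − 1 = 2.9397%
Differential = 12.0932% − 2.9397% = 9.1534% → 9.15%.

9.15%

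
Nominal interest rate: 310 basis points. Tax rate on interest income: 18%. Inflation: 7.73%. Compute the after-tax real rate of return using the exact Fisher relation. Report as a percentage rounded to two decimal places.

-4.82%

After-tax nominal return = 3.1% × (1 − 0.18) = 2.5420%.
1 + r = 1.02542 / 1.07730 = 0.951843
After-tax real rate = 0.951843 − 1 → -4.82%.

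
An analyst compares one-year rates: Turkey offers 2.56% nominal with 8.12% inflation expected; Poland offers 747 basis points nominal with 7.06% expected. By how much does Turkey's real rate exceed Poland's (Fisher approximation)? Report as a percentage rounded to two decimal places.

Turkey: 2.56% − 8.12% = -5.560%
Poland: 7.47% − 7.06% = 0.410%
Differential = -5.970% → -5.97%.

-5.97%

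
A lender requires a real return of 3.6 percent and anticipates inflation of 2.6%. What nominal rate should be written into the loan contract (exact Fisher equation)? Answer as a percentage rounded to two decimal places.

(1 + i) = (1 + r)(1 + π) = 1.03600 × 1.02600 = 1.062936
i = 1.062936 − 1, so the required nominal rate is 6.29%.

6.29%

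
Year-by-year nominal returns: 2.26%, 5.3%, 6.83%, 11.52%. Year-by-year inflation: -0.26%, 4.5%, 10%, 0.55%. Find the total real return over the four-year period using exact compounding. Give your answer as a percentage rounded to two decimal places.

11.28%

Compound the nominal returns: 1.0226 × 1.0530 × 1.0683 × 1.1152 = 1.282863.
Compound inflation: 0.9974 × 1.0450 × 1.1000 × 1.0055 = 1.152817.
Deflate: 1.282863 / 1.152817 = 1.112807.
Total real return = 1.112807 − 1 → 11.28%.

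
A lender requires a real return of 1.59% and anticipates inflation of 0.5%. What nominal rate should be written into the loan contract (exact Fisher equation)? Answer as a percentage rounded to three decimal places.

(1 + i) = (1 + r)(1 + π) = 1.01590 × 1.00500 = 1.0209795
i = 1.0209795 − 1, so the required nominal rate is 2.098%.

2.098%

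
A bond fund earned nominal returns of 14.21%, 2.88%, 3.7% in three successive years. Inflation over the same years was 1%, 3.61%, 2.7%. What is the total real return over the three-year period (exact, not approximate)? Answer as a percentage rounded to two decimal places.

Nominal growth factor = 1.1421 × 1.0288 × 1.0370 = 1.218467
Price-level growth factor = 1.0100 × 1.0361 × 1.0270 = 1.074715
Real growth factor = 1.218467 / 1.074715 = 1.133758
Total real return = 1.133758 − 1 → 13.38%.

13.38%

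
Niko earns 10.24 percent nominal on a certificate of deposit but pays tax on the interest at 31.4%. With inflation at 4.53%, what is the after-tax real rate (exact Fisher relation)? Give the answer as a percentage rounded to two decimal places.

2.39%

After-tax nominal return = 10.24% × (1 − 0.314) = 7.02464%.
1 + r = 1.0702464 / 1.04530 = 1.023865
After-tax real rate = 1.023865 − 1 → 2.39%.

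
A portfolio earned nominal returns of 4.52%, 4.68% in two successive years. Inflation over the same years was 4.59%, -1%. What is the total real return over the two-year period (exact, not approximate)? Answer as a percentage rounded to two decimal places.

Nominal growth factor = 1.0452 × 1.0468 = 1.094115
Price-level growth factor = 1.0459 × 0.9900 = 1.035441
Real growth factor = 1.094115 / 1.035441 = 1.056666
Total real return = 1.056666 − 1 → 5.67%.

5.67%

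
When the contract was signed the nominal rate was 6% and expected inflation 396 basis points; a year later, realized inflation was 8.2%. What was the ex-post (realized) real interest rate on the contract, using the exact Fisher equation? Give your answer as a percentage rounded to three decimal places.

Ex-post: (1 + 0.0600)/(1 + 0.0820) − 1 = -2.0333%
So the realized real rate is -2.033%.

-2.033%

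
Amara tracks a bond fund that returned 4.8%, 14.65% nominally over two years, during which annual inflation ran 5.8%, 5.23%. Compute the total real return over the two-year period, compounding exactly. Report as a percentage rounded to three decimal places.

7.922%

Nominal growth factor = 1.0480 × 1.1465 = 1.201532
Price-level growth factor = 1.0580 × 1.0523 = 1.113333
Real growth factor = 1.201532 / 1.113333 = 1.079220
Total real return = 1.079220 − 1 → 7.922%.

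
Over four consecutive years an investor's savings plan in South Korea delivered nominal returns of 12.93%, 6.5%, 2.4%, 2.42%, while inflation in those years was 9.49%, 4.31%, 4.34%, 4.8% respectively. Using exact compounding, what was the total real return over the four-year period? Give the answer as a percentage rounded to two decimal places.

Compound the nominal returns: 1.1293 × 1.0650 × 1.0240 × 1.0242 = 1.261373.
Compound inflation: 1.0949 × 1.0431 × 1.0434 × 1.0480 = 1.248856.
Deflate: 1.261373 / 1.248856 = 1.010023.
Total real return = 1.010023 − 1 → 1.00%.

1.00%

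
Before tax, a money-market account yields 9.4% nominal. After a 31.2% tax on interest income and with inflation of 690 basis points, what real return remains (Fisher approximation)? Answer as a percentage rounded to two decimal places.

-0.43%

After-tax nominal return = 9.4% × (1 − 0.312) = 6.4672%.
r ≈ 6.4672% − 6.9% → -0.43%.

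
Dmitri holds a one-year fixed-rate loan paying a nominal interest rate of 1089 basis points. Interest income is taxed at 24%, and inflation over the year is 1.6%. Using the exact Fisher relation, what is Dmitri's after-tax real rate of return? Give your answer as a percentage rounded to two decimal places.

6.57%

After-tax nominal return = 10.89% × (1 − 0.24) = 8.2764%.
1 + r = 1.082764 / 1.01600 = 1.065713
After-tax real rate = 1.065713 − 1 → 6.57%.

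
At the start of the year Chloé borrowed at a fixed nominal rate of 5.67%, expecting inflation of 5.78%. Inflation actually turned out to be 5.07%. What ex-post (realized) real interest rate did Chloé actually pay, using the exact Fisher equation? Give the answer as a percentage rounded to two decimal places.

Ex-post: (1 + 0.0567)/(1 + 0.0507) − 1 = 0.5710%
So the realized real rate is 0.57%.

0.57%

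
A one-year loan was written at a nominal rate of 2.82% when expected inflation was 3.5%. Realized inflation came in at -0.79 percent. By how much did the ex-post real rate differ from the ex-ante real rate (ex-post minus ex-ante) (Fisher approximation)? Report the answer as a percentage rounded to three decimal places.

Ex-ante: 2.82% − 3.5% = -0.680%
Ex-post: 2.82% − (-0.79%) = 3.610%
Difference (ex-post − ex-ante) = 4.2900% → 4.290%.

4.290%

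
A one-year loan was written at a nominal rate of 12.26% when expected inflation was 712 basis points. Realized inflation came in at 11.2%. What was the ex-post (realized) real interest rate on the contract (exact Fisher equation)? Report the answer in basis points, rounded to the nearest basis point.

Ex-post: (1 + 0.1226)/(1 + 0.1120) − 1 = 0.9532%
So the realized real rate is 95 basis points.

95 basis points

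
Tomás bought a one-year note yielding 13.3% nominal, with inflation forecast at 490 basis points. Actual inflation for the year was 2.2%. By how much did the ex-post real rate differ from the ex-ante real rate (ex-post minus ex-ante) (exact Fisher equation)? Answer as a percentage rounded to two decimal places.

Ex-ante: (1 + 0.1330)/(1 + 0.0490) − 1 = 8.0076%
Ex-post: (1 + 0.1330)/(1 + 0.0220) − 1 = 10.8611%
Difference (ex-post − ex-ante) = 2.8534% → 2.85%.

2.85%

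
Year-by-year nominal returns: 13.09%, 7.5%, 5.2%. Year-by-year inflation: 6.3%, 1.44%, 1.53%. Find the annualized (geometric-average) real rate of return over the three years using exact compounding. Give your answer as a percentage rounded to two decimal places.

Nominal growth factor = 1.1309 × 1.0750 × 1.0520 = 1.27893481
Price-level growth factor = 1.0630 × 1.0144 × 1.0153 = 1.09480530
Real growth factor = 1.27893481 / 1.09480530 = 1.16818471
Annualized real rate = 1.16818471^(1/3) − 1 = 5.3183% → 5.32%.

5.32%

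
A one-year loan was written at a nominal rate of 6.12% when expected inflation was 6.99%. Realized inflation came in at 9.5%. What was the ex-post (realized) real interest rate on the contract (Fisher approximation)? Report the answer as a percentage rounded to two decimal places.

Ex-post: 6.12% − 9.5% = -3.380%
So the realized real rate is -3.38%.

-3.38%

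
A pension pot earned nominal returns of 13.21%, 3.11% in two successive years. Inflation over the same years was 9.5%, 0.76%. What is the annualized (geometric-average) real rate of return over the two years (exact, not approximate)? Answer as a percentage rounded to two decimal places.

Nominal growth factor = 1.1321 × 1.0311 = 1.16730831
Price-level growth factor = 1.0950 × 1.0076 = 1.10332200
Real growth factor = 1.16730831 / 1.10332200 = 1.05799423
Annualized real rate = 1.05799423^(1/2) − 1 = 2.8588% → 2.86%.

2.86%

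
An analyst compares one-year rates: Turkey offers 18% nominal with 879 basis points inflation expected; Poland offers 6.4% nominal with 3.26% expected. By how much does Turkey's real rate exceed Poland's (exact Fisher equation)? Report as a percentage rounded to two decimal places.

Turkey: (1 + 0.1800)/(1 + 0.0879) − 1 = 8.46585%
Poland: (1 + 0.0640)/(1 + 0.0326) − 1 = 3.04087%
Differential = 8.46585% − 3.04087% = 5.42498% → 5.42%.

5.42%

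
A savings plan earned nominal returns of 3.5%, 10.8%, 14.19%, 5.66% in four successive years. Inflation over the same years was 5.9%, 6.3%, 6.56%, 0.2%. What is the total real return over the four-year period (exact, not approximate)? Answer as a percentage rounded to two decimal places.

15.11%

Nominal growth factor = 1.0350 × 1.1080 × 1.1419 × 1.0566 = 1.383626
Price-level growth factor = 1.0590 × 1.0630 × 1.0656 × 1.0020 = 1.201963
Real growth factor = 1.383626 / 1.201963 = 1.151139
Total real return = 1.151139 − 1 → 15.11%.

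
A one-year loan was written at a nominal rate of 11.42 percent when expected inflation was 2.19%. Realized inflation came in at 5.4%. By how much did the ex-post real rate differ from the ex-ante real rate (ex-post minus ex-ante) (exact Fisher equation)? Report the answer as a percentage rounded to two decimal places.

-3.32%

Ex-ante: (1 + 0.1142)/(1 + 0.0219) − 1 = 9.0322%
Ex-post: (1 + 0.1142)/(1 + 0.0540) − 1 = 5.7116%
Difference (ex-post − ex-ante) = -3.3206% → -3.32%.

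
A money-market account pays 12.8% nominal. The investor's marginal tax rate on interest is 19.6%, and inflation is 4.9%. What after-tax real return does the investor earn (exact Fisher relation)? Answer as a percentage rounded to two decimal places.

After-tax nominal return = 12.8% × (1 − 0.196) = 10.2912%.
1 + r = 1.102912 / 1.04900 = 1.051394
After-tax real rate = 1.051394 − 1 → 5.14%.

5.14%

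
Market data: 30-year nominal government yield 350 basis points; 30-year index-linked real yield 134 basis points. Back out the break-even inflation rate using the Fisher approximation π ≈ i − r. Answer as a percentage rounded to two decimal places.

π ≈ i − r = 3.5% − 1.34% → 2.16%.

2.16%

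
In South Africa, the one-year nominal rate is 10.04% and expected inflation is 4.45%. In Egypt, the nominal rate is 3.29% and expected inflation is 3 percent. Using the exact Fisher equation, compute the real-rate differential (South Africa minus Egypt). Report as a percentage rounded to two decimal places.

South Africa: (1 + 0.1004)/(1 + 0.0445) − 1 = 5.3518%
Egypt: (1 + 0.0329)/(1 + 0.0300) − 1 = 0.2816%
Differential = 5.3518% − 0.2816% = 5.0703% → 5.07%.

5.07%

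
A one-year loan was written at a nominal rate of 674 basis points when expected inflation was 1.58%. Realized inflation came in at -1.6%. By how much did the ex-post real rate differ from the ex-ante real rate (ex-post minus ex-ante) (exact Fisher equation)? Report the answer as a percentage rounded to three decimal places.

Ex-ante: (1 + 0.0674)/(1 + 0.0158) − 1 = 5.0797%
Ex-post: (1 + 0.0674)/(1 − 0.0160) − 1 = 8.4756%
Difference (ex-post − ex-ante) = 3.3959% → 3.396%.

3.396%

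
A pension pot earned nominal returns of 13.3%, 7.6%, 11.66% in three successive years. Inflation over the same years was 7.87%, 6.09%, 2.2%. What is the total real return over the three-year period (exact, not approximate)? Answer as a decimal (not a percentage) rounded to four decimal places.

0.1639

Nominal growth factor = 1.1330 × 1.0760 × 1.1166 = 1.361256
Price-level growth factor = 1.0787 × 1.0609 × 1.0220 = 1.169569
Real growth factor = 1.361256 / 1.169569 = 1.163895
Total real return = 1.163895 − 1 → 0.1639.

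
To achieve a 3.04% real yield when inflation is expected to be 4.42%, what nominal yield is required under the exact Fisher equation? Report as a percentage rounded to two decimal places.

7.59%

(1 + i) = (1 + r)(1 + π) = 1.03040 × 1.04420 = 1.07594368
i = 1.07594368 − 1, so the required nominal rate is 7.59%.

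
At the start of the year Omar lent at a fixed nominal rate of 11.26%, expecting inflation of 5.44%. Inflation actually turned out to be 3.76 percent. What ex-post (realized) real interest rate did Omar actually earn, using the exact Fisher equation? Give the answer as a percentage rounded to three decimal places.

Ex-post: (1 + 0.1126)/(1 + 0.0376) − 1 = 7.2282%
So the realized real rate is 7.228%.

7.228%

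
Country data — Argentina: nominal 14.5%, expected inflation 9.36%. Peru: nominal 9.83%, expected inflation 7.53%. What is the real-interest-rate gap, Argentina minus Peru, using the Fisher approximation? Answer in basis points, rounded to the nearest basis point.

Argentina: 14.5% − 9.36% = 5.140%
Peru: 9.83% − 7.53% = 2.300%
Differential = 2.840% → 284 basis points.

284 basis points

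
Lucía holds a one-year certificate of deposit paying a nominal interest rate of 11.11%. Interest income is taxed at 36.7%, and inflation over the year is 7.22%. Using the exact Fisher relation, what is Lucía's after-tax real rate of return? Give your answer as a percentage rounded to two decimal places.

After-tax nominal return = 11.11% × (1 − 0.367) = 7.03263%.
1 + r = 1.0703263 / 1.07220 = 0.998252
After-tax real rate = 0.998252 − 1 → -0.17%.

-0.17%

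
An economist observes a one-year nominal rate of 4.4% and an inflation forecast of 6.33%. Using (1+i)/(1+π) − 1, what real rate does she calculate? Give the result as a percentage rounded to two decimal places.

-1.82%

1 + r = 1.04400 / 1.06330 = 0.981849
r = 0.981849 − 1 = -1.8151%, i.e. -1.82%.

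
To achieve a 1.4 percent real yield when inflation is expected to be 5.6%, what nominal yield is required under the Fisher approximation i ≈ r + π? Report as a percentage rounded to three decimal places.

7.000%

i ≈ r + π = 1.4% + 5.6% = 7.000%.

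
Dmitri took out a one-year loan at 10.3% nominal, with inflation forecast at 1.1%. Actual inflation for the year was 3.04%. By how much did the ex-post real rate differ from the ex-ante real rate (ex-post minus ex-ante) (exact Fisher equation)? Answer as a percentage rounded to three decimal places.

Ex-ante: (1 + 0.1030)/(1 + 0.0110) − 1 = 9.0999%
Ex-post: (1 + 0.1030)/(1 + 0.0304) − 1 = 7.0458%
Difference (ex-post − ex-ante) = -2.0541% → -2.054%.

-2.054%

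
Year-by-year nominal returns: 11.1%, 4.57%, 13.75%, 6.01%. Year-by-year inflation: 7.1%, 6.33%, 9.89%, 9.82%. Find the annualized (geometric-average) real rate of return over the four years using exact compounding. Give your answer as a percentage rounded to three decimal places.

0.481%

Nominal growth factor = 1.1110 × 1.0457 × 1.1375 × 1.0601 = 1.40093958
Price-level growth factor = 1.0710 × 1.0633 × 1.0989 × 1.0982 = 1.37431060
Real growth factor = 1.40093958 / 1.37431060 = 1.01937625
Annualized real rate = 1.01937625^(1/4) − 1 = 0.4809% → 0.481%.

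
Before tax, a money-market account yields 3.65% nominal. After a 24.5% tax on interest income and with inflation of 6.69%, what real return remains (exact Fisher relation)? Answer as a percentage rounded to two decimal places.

-3.69%

After-tax nominal return = 3.65% × (1 − 0.245) = 2.75575%.
1 + r = 1.0275575 / 1.06690 = 0.963124
After-tax real rate = 0.963124 − 1 → -3.69%.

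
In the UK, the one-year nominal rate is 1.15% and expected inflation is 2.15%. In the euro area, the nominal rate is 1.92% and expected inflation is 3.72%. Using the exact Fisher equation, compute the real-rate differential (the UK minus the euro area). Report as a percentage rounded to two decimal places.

The UK: (1 + 0.0115)/(1 + 0.0215) − 1 = -0.9790%
The euro area: (1 + 0.0192)/(1 + 0.0372) − 1 = -1.7354%
Differential = -0.9790% − (-1.7354%) = 0.7565% → 0.76%.

0.76%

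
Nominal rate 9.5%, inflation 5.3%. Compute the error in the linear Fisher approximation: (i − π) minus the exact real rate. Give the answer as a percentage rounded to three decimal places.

Approximate: r ≈ 9.500% − 5.300% = 4.2000%
Exact: (1 + 0.0950)/(1 + 0.0530) − 1 = 3.9886%
Error = 4.2000% − 3.9886% = 0.2114% → 0.211%.

0.211%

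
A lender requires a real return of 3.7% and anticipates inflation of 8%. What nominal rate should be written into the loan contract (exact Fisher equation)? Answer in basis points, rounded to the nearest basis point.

1200 basis points

(1 + i) = (1 + r)(1 + π) = 1.03700 × 1.08000 = 1.11996
i = 1.11996 − 1, so the required nominal rate is 1200 basis points.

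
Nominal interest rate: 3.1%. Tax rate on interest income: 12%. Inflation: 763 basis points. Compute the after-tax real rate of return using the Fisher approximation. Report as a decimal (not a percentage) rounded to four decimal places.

-0.0490

After-tax nominal return = 3.1% × (1 − 0.12) = 2.7280%.
r ≈ 2.7280% − 7.63% → -0.0490.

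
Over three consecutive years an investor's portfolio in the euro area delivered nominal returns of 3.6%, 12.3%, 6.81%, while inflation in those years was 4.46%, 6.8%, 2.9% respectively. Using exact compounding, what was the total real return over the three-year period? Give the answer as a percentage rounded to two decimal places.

Nominal growth factor = 1.0360 × 1.1230 × 1.0681 = 1.242657
Price-level growth factor = 1.0446 × 1.0680 × 1.0290 = 1.147986
Real growth factor = 1.242657 / 1.147986 = 1.082467
Total real return = 1.082467 − 1 → 8.25%.

8.25%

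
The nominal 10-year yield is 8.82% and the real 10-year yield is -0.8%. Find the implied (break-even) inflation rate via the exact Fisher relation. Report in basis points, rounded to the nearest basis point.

(1 + π) = (1 + i)/(1 + r) = 1.08820 / 0.99200 = 1.096976
Break-even inflation = 1.096976 − 1 → 970 basis points.

970 basis points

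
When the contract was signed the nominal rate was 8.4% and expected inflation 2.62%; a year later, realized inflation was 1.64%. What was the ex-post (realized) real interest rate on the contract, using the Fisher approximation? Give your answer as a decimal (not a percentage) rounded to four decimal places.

Ex-post: 8.4% − 1.64% = 6.760%
So the realized real rate is 0.0676.

0.0676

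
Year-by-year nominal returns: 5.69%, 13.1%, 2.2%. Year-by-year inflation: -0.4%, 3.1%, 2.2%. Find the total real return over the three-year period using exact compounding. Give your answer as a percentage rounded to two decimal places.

16.41%

Nominal growth factor = 1.0569 × 1.1310 × 1.0220 = 1.221652
Price-level growth factor = 0.9960 × 1.0310 × 1.0220 = 1.049467
Real growth factor = 1.221652 / 1.049467 = 1.164068
Total real return = 1.164068 − 1 → 16.41%.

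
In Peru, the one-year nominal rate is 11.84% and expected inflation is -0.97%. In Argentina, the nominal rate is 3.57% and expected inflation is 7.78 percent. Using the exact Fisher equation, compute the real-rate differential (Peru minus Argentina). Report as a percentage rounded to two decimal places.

Peru: (1 + 0.1184)/(1 − 0.0097) − 1 = 12.9355%
Argentina: (1 + 0.0357)/(1 + 0.0778) − 1 = -3.9061%
Differential = 12.9355% − (-3.9061%) = 16.8416% → 16.84%.

16.84%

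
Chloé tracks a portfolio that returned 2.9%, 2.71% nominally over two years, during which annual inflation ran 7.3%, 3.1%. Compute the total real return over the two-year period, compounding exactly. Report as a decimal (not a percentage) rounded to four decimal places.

-0.0446

Nominal growth factor = 1.0290 × 1.0271 = 1.056886
Price-level growth factor = 1.0730 × 1.0310 = 1.106263
Real growth factor = 1.056886 / 1.106263 = 0.955366
Total real return = 0.955366 − 1 → -0.0446.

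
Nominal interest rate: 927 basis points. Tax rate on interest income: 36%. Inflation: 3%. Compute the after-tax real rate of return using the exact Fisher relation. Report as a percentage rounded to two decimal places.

2.85%

After-tax nominal return = 9.27% × (1 − 0.36) = 5.9328%.
1 + r = 1.059328 / 1.03000 = 1.028474
After-tax real rate = 1.028474 − 1 → 2.85%.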